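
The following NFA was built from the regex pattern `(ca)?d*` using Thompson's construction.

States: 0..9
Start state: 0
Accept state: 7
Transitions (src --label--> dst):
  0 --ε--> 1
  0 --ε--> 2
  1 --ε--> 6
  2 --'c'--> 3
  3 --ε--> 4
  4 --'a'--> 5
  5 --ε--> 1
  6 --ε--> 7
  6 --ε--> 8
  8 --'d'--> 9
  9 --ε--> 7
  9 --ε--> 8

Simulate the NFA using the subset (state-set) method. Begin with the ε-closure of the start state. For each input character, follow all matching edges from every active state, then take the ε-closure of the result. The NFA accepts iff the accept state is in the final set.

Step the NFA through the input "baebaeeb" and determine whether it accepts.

S₀ = ε-closure({0}) = {0,1,2,6,7,8}
'b' @ 1: {}  — no active states
rest 'aebaeeb' ignored (set empty)
final: {}; accept 7 not in set

Answer: REJECT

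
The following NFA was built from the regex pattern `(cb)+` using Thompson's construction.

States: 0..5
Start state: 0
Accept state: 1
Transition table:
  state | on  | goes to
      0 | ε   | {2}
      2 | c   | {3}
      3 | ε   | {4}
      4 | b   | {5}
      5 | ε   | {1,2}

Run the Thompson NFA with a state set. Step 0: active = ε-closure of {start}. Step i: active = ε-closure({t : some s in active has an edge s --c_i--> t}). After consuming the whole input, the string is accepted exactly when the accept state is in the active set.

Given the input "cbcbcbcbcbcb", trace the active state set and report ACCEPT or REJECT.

Answer: ACCEPT

Trace:
S₀ = ε-closure({0}) = {0,2}
'c' @ 1: {3,4}
'b' @ 2: {1,2,5}  (accept∈set)
'c' @ 3: {3,4}
'b' @ 4: {1,2,5}  (accept∈set)
'c' @ 5: {3,4}
'b' @ 6: {1,2,5}  (accept∈set)
'c' @ 7: {3,4}
'b' @ 8: {1,2,5}  (accept∈set)
'c' @ 9: {3,4}
'b' @ 10: {1,2,5}  (accept∈set)
'c' @ 11: {3,4}
'b' @ 12: {1,2,5}  (accept∈set)
end set {1,2,5} — state 1 in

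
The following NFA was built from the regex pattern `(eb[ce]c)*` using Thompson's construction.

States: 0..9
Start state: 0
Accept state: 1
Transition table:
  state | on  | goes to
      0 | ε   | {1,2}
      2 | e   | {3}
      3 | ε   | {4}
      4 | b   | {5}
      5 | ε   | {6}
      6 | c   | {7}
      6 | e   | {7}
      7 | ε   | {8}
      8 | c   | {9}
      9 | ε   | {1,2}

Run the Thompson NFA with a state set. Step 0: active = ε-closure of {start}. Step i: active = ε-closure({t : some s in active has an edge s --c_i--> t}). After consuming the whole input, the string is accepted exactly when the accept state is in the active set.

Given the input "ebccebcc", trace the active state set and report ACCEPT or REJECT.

S₀ = ε-closure({0}) = {0,1,2}
'e' @ 1: {3,4}
'b' @ 2: {5,6}
'c' @ 3: {7,8}
'c' @ 4: {1,2,9}  (accept∈set)
'e' @ 5: {3,4}
'b' @ 6: {5,6}
'c' @ 7: {7,8}
'c' @ 8: {1,2,9}  (accept∈set)
after full input: {1,2,9}  (accept=1 in)

Answer: ACCEPT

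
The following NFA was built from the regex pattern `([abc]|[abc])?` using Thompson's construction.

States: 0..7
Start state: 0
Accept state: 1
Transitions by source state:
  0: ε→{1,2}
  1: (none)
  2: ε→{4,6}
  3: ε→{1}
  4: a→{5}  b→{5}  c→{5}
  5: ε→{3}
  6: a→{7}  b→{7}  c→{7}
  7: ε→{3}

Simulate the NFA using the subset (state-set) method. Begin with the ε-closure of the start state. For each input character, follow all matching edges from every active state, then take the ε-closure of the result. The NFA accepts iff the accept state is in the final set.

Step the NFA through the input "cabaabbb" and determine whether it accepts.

Answer: REJECT

Steps:
initial (ε-close {0}): {0,1,2,4,6}
'c' @ 1: {1,3,5,7}  [accepting]
'a' @ 2: {}  — dead — no transitions
rest 'baabbb' ignored (set empty)
after full input: {}  (accept=1 not in)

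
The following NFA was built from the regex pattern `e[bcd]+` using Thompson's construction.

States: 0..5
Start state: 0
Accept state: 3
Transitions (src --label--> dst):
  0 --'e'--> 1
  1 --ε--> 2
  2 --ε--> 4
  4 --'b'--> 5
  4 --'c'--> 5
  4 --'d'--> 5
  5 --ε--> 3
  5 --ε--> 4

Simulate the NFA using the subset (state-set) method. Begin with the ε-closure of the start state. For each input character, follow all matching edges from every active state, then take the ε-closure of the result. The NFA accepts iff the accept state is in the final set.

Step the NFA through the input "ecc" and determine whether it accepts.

Answer: ACCEPT

Trace:
initial (ε-close {0}): {0}
'e' @ 1: {1,2,4}
'c' @ 2: {3,4,5}  [accepting]
'c' @ 3: {3,4,5}  [accepting]
end set {3,4,5} — state 3 in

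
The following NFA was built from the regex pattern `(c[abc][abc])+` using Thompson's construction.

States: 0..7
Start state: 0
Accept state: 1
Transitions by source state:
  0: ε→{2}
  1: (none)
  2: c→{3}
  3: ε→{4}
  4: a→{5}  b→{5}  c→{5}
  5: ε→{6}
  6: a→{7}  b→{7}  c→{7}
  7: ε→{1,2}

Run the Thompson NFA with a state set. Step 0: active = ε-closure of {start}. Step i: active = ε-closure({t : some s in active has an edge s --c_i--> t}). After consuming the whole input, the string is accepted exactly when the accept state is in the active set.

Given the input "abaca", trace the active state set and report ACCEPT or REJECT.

Answer: REJECT

Trace:
initial (ε-close {0}): {0,2}
'a' @ 1: {}  — no active states
rest 'baca' ignored (set empty)
final: {}; accept 1 not in set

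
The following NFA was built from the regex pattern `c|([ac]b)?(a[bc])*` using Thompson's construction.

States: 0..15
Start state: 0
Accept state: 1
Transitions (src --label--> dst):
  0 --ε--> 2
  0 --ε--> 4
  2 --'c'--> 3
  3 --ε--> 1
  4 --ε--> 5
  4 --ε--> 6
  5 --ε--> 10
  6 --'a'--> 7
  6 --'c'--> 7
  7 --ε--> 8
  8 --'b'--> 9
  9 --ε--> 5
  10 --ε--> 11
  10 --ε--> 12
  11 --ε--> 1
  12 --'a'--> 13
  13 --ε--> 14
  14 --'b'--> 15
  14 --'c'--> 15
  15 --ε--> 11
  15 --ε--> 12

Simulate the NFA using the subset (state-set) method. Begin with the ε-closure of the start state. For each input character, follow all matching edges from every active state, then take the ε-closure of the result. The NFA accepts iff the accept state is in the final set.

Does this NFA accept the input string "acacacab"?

start: ε-closure({0}) = {0,1,2,4,5,6,10,11,12}
'a' @ 1: {7,8,13,14}
'c' @ 2: {1,11,12,15}  [accepting]
'a' @ 3: {13,14}
'c' @ 4: {1,11,12,15}  [accepting]
'a' @ 5: {13,14}
'c' @ 6: {1,11,12,15}  [accepting]
'a' @ 7: {13,14}
'b' @ 8: {1,11,12,15}  [accepting]
after full input: {1,11,12,15}  (accept=1 in)

Answer: ACCEPT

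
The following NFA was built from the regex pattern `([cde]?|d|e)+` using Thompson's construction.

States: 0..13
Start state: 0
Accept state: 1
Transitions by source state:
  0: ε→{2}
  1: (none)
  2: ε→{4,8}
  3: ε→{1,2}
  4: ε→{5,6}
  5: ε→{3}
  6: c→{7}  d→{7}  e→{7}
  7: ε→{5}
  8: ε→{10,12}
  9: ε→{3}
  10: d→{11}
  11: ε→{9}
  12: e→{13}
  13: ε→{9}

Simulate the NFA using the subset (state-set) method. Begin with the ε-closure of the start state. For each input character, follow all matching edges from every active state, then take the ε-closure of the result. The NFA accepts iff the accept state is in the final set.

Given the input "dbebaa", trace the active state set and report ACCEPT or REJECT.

Answer: REJECT

Trace:
initial (ε-close {0}): {0,1,2,3,4,5,6,8,10,12}
'd' @ 1: {1,2,3,4,5,6,7,8,9,10,11,12}  [accepting]
'b' @ 2: {}  — dead — no transitions
rest 'ebaa' ignored (set empty)
after full input: {}  (accept=1 not in)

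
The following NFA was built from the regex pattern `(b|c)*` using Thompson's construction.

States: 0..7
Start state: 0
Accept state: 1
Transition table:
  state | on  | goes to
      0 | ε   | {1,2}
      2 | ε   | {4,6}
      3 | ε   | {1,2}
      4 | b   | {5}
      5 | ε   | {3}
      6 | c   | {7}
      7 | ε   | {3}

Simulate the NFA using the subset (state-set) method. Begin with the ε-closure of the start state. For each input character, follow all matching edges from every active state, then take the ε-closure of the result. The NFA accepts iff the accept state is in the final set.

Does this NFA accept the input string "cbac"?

Answer: REJECT

Trace:
S₀ = ε-closure({0}) = {0,1,2,4,6}
'c' @ 1: {1,2,3,4,6,7}  (accept∈set)
'b' @ 2: {1,2,3,4,5,6}  (accept∈set)
'a' @ 3: {}  — dead — no transitions
rest 'c' ignored (set empty)
after full input: {}  (accept=1 not in)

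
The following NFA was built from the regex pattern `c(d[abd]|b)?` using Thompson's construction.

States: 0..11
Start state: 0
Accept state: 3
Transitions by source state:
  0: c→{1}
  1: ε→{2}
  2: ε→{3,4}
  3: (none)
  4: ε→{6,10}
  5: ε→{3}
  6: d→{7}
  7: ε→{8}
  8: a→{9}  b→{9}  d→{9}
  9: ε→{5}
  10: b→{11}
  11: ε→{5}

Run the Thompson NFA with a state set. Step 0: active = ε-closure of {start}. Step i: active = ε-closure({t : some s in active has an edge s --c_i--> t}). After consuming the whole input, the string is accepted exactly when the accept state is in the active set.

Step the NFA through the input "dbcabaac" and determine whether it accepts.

S₀ = ε-closure({0}) = {0}
'd' @ 1: {}  — dead — no transitions
rest 'bcabaac' ignored (set empty)
after full input: {}  (accept=3 not in)

Answer: REJECT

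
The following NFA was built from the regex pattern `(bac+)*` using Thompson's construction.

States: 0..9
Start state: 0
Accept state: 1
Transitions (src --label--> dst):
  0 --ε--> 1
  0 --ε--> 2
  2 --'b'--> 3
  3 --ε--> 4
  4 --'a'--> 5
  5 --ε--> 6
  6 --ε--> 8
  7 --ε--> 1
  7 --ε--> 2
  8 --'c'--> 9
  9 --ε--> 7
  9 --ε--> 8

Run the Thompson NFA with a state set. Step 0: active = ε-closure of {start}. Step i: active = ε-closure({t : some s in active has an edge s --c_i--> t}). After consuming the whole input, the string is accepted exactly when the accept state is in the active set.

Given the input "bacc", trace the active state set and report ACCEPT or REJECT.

Answer: ACCEPT

Steps:
start: ε-closure({0}) = {0,1,2}
'b' @ 1: {3,4}
'a' @ 2: {5,6,8}
'c' @ 3: {1,2,7,8,9}  [accepting]
'c' @ 4: {1,2,7,8,9}  [accepting]
final: {1,2,7,8,9}; accept 1 in set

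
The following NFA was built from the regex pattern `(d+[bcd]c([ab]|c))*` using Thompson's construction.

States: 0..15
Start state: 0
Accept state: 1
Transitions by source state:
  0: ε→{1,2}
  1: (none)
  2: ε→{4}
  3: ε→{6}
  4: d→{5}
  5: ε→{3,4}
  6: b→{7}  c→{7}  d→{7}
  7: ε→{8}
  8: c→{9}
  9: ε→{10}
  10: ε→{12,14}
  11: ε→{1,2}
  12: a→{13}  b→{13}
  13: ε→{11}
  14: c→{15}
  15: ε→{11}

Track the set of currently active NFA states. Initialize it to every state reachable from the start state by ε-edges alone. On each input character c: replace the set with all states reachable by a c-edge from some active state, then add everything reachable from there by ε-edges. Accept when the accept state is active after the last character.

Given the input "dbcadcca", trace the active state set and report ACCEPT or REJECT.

initial (ε-close {0}): {0,1,2,4}
'd' @ 1: {3,4,5,6}
'b' @ 2: {7,8}
'c' @ 3: {9,10,12,14}
'a' @ 4: {1,2,4,11,13}  (accept∈set)
'd' @ 5: {3,4,5,6}
'c' @ 6: {7,8}
'c' @ 7: {9,10,12,14}
'a' @ 8: {1,2,4,11,13}  (accept∈set)
end set {1,2,4,11,13} — state 1 in

Answer: ACCEPT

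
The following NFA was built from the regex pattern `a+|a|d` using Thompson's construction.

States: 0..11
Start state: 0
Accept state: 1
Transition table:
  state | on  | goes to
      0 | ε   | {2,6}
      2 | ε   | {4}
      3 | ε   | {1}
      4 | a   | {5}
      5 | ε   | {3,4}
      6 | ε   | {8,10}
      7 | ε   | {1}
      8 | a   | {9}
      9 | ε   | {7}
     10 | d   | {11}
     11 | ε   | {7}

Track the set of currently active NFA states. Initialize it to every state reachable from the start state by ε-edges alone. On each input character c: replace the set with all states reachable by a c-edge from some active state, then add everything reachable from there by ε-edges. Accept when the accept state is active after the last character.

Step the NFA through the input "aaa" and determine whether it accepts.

start: ε-closure({0}) = {0,2,4,6,8,10}
'a' @ 1: {1,3,4,5,7,9}  ✓accept
'a' @ 2: {1,3,4,5}  ✓accept
'a' @ 3: {1,3,4,5}  ✓accept
end set {1,3,4,5} — state 1 in

Answer: ACCEPT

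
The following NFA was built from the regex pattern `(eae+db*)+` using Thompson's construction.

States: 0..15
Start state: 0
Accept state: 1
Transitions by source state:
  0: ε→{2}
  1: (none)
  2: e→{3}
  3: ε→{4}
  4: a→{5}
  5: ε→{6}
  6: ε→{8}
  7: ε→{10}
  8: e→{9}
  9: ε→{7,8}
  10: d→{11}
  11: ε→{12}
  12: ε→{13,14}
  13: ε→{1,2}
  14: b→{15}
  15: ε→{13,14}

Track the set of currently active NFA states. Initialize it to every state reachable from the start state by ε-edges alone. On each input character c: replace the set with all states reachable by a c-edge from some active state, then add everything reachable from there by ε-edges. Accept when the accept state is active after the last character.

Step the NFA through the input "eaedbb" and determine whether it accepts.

Answer: ACCEPT

Steps:
S₀ = ε-closure({0}) = {0,2}
'e' @ 1: {3,4}
'a' @ 2: {5,6,8}
'e' @ 3: {7,8,9,10}
'd' @ 4: {1,2,11,12,13,14}  (accept∈set)
'b' @ 5: {1,2,13,14,15}  (accept∈set)
'b' @ 6: {1,2,13,14,15}  (accept∈set)
final: {1,2,13,14,15}; accept 1 in set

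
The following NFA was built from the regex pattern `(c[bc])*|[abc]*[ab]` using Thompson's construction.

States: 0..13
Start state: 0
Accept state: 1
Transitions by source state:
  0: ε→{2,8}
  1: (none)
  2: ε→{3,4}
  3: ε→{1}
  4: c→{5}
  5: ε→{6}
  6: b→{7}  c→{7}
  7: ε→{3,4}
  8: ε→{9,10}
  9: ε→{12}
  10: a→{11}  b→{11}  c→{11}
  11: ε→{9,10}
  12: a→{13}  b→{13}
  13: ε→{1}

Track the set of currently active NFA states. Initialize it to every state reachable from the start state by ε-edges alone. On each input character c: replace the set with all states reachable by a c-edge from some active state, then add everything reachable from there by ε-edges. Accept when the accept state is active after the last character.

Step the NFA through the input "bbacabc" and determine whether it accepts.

S₀ = ε-closure({0}) = {0,1,2,3,4,8,9,10,12}
'b' @ 1: {1,9,10,11,12,13}  ✓accept
'b' @ 2: {1,9,10,11,12,13}  ✓accept
'a' @ 3: {1,9,10,11,12,13}  ✓accept
'c' @ 4: {9,10,11,12}
'a' @ 5: {1,9,10,11,12,13}  ✓accept
'b' @ 6: {1,9,10,11,12,13}  ✓accept
'c' @ 7: {9,10,11,12}
final: {9,10,11,12}; accept 1 not in set

Answer: REJECT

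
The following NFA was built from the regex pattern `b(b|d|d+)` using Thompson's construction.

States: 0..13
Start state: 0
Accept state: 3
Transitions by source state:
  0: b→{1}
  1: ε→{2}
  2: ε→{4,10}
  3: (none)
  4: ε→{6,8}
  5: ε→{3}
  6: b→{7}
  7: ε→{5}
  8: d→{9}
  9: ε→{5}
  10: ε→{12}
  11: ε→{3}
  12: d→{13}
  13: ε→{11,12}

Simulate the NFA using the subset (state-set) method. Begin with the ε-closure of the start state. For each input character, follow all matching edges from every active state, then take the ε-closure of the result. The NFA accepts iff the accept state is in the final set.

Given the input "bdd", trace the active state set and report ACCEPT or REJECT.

Answer: ACCEPT

Steps:
start: ε-closure({0}) = {0}
'b' @ 1: {1,2,4,6,8,10,12}
'd' @ 2: {3,5,9,11,12,13}  [accepting]
'd' @ 3: {3,11,12,13}  [accepting]
after full input: {3,11,12,13}  (accept=3 in)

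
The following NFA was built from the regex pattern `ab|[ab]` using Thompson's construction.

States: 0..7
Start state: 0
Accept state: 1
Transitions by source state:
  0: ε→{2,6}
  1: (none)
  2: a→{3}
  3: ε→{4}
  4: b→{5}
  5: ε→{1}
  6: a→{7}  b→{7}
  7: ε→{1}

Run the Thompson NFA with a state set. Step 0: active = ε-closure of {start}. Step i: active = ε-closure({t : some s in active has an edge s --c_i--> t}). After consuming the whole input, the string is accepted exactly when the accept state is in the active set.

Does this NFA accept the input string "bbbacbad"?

start: ε-closure({0}) = {0,2,6}
'b' @ 1: {1,7}  [accepting]
'b' @ 2: {}  — state set empty
rest 'bacbad' ignored (set empty)
final: {}; accept 1 not in set

Answer: REJECT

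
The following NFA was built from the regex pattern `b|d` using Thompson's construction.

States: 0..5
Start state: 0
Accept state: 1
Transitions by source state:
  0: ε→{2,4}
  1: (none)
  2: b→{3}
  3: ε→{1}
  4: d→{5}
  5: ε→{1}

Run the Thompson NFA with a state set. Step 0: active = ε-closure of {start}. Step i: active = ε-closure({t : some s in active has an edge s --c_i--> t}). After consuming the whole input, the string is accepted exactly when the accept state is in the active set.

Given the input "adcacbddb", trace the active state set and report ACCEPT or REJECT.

S₀ = ε-closure({0}) = {0,2,4}
'a' @ 1: {}  — dead — no transitions
rest 'dcacbddb' ignored (set empty)
after full input: {}  (accept=1 not in)

Answer: REJECT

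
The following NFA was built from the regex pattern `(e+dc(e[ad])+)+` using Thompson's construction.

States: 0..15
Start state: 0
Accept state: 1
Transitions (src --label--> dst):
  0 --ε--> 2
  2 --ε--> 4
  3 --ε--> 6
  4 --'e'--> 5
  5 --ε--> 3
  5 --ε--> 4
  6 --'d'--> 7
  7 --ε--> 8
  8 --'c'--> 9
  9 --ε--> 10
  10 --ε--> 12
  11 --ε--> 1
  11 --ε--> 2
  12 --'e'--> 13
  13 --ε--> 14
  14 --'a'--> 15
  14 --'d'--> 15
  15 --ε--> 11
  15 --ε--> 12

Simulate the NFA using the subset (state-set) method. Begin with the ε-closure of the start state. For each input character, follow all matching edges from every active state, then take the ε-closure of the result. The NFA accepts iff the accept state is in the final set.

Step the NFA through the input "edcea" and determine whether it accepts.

start: ε-closure({0}) = {0,2,4}
'e' @ 1: {3,4,5,6}
'd' @ 2: {7,8}
'c' @ 3: {9,10,12}
'e' @ 4: {13,14}
'a' @ 5: {1,2,4,11,12,15}  ✓accept
after full input: {1,2,4,11,12,15}  (accept=1 in)

Answer: ACCEPT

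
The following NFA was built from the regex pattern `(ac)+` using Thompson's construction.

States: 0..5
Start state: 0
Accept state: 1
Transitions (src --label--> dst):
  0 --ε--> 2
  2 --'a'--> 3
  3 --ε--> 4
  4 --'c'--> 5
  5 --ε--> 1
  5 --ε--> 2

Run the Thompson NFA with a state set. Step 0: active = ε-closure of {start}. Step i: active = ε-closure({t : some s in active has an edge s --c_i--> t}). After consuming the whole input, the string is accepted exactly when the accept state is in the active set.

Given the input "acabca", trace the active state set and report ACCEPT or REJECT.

Answer: REJECT

Steps:
start: ε-closure({0}) = {0,2}
'a' @ 1: {3,4}
'c' @ 2: {1,2,5}  (accept∈set)
'a' @ 3: {3,4}
'b' @ 4: {}  — no active states
rest 'ca' ignored (set empty)
final: {}; accept 1 not in set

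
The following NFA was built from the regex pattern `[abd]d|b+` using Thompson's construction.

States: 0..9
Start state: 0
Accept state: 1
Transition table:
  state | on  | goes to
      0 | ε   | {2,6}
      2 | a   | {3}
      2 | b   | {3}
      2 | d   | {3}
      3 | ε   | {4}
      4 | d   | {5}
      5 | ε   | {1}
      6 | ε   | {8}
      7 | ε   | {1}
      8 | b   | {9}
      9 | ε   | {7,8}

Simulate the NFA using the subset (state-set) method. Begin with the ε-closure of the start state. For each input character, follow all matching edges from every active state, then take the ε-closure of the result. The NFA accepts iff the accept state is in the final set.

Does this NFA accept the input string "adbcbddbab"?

Answer: REJECT

Steps:
start: ε-closure({0}) = {0,2,6,8}
'a' @ 1: {3,4}
'd' @ 2: {1,5}  [accepting]
'b' @ 3: {}  — state set empty
rest 'cbddbab' ignored (set empty)
after full input: {}  (accept=1 not in)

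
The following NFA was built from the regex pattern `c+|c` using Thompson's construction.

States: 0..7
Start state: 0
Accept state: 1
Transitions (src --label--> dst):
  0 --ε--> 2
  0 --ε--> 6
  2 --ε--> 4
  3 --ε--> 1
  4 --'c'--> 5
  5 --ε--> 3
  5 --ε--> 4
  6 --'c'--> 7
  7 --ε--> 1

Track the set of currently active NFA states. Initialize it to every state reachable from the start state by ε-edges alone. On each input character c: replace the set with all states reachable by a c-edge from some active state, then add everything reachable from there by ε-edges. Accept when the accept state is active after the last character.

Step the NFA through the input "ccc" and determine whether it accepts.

Answer: ACCEPT

Derivation:
S₀ = ε-closure({0}) = {0,2,4,6}
'c' @ 1: {1,3,4,5,7}  ✓accept
'c' @ 2: {1,3,4,5}  ✓accept
'c' @ 3: {1,3,4,5}  ✓accept
final: {1,3,4,5}; accept 1 in set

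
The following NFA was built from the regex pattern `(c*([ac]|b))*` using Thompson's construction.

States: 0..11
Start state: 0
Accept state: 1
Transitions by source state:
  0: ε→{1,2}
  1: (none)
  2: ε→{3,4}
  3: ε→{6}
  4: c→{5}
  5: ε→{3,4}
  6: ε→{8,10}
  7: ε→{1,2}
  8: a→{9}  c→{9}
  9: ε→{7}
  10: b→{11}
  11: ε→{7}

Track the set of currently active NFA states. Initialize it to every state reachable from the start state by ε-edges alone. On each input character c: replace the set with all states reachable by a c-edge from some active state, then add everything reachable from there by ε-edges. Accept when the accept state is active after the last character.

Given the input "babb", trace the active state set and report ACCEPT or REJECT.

Answer: ACCEPT

Derivation:
S₀ = ε-closure({0}) = {0,1,2,3,4,6,8,10}
'b' @ 1: {1,2,3,4,6,7,8,10,11}  ✓accept
'a' @ 2: {1,2,3,4,6,7,8,9,10}  ✓accept
'b' @ 3: {1,2,3,4,6,7,8,10,11}  ✓accept
'b' @ 4: {1,2,3,4,6,7,8,10,11}  ✓accept
final: {1,2,3,4,6,7,8,10,11}; accept 1 in set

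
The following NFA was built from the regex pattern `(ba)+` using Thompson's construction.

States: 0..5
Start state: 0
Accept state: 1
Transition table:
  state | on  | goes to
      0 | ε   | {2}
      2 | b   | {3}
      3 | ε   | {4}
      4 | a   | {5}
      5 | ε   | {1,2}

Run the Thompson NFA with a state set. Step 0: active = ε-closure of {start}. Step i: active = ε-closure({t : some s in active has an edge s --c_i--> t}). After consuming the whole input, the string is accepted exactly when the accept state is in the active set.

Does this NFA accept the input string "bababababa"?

start: ε-closure({0}) = {0,2}
'b' @ 1: {3,4}
'a' @ 2: {1,2,5}  ✓accept
'b' @ 3: {3,4}
'a' @ 4: {1,2,5}  ✓accept
'b' @ 5: {3,4}
'a' @ 6: {1,2,5}  ✓accept
'b' @ 7: {3,4}
'a' @ 8: {1,2,5}  ✓accept
'b' @ 9: {3,4}
'a' @ 10: {1,2,5}  ✓accept
end set {1,2,5} — state 1 in

Answer: ACCEPT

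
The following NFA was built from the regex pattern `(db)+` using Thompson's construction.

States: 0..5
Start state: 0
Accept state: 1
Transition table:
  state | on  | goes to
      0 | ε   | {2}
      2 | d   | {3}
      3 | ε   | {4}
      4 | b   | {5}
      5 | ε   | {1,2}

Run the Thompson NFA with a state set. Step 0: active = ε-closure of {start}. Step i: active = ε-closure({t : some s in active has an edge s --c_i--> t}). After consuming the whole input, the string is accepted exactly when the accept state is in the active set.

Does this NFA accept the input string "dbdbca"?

S₀ = ε-closure({0}) = {0,2}
'd' @ 1: {3,4}
'b' @ 2: {1,2,5}  ✓accept
'd' @ 3: {3,4}
'b' @ 4: {1,2,5}  ✓accept
'c' @ 5: {}  — no active states
rest 'a' ignored (set empty)
end set {} — state 1 not in

Answer: REJECT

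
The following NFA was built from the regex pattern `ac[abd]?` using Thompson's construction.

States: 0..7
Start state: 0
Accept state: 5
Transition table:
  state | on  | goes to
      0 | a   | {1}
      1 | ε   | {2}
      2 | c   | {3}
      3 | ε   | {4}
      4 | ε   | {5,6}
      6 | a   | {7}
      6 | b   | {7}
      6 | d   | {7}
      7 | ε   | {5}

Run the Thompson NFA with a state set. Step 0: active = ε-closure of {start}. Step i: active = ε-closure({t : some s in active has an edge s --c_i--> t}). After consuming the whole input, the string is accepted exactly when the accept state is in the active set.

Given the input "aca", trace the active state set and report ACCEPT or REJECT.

Answer: ACCEPT

Derivation:
start: ε-closure({0}) = {0}
'a' @ 1: {1,2}
'c' @ 2: {3,4,5,6}  ✓accept
'a' @ 3: {5,7}  ✓accept
final: {5,7}; accept 5 in set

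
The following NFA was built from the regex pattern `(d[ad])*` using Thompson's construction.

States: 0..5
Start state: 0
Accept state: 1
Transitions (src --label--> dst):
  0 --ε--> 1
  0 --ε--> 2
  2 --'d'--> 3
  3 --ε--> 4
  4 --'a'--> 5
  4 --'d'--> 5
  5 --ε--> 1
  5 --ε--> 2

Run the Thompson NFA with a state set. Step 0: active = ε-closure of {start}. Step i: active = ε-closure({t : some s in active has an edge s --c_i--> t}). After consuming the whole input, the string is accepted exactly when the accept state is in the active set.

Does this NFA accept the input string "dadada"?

Answer: ACCEPT

Trace:
S₀ = ε-closure({0}) = {0,1,2}
'd' @ 1: {3,4}
'a' @ 2: {1,2,5}  ✓accept
'd' @ 3: {3,4}
'a' @ 4: {1,2,5}  ✓accept
'd' @ 5: {3,4}
'a' @ 6: {1,2,5}  ✓accept
end set {1,2,5} — state 1 in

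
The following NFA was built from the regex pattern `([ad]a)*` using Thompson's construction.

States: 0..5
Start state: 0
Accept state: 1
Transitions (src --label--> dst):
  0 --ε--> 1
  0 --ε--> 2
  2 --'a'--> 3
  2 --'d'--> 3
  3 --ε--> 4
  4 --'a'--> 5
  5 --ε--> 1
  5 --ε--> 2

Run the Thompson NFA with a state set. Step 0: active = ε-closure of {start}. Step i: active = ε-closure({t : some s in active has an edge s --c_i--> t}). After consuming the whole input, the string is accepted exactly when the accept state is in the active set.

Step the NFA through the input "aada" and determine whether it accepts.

Answer: ACCEPT

Trace:
S₀ = ε-closure({0}) = {0,1,2}
'a' @ 1: {3,4}
'a' @ 2: {1,2,5}  ✓accept
'd' @ 3: {3,4}
'a' @ 4: {1,2,5}  ✓accept
after full input: {1,2,5}  (accept=1 in)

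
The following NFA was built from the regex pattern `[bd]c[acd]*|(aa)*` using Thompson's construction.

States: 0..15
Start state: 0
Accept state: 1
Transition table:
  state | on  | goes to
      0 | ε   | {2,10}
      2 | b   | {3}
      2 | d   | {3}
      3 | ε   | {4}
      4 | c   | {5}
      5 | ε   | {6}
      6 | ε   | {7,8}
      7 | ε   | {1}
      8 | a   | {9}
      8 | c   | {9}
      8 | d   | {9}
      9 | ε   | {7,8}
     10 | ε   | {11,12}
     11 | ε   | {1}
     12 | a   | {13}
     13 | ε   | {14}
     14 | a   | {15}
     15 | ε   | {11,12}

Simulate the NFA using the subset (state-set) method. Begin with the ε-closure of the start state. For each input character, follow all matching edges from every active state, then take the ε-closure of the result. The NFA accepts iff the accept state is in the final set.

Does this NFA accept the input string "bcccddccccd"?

initial (ε-close {0}): {0,1,2,10,11,12}
'b' @ 1: {3,4}
'c' @ 2: {1,5,6,7,8}  (accept∈set)
'c' @ 3: {1,7,8,9}  (accept∈set)
'c' @ 4: {1,7,8,9}  (accept∈set)
'd' @ 5: {1,7,8,9}  (accept∈set)
'd' @ 6: {1,7,8,9}  (accept∈set)
'c' @ 7: {1,7,8,9}  (accept∈set)
'c' @ 8: {1,7,8,9}  (accept∈set)
'c' @ 9: {1,7,8,9}  (accept∈set)
'c' @ 10: {1,7,8,9}  (accept∈set)
'd' @ 11: {1,7,8,9}  (accept∈set)
end set {1,7,8,9} — state 1 in

Answer: ACCEPT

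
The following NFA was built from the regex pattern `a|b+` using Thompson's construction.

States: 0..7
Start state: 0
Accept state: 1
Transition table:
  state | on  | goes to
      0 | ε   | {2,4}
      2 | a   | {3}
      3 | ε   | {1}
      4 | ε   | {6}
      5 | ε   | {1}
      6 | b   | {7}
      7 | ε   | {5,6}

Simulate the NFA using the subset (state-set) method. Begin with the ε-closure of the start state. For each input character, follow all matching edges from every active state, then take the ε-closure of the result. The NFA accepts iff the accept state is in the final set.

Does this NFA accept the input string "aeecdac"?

Answer: REJECT

Steps:
start: ε-closure({0}) = {0,2,4,6}
'a' @ 1: {1,3}  [accepting]
'e' @ 2: {}  — state set empty
rest 'ecdac' ignored (set empty)
end set {} — state 1 not in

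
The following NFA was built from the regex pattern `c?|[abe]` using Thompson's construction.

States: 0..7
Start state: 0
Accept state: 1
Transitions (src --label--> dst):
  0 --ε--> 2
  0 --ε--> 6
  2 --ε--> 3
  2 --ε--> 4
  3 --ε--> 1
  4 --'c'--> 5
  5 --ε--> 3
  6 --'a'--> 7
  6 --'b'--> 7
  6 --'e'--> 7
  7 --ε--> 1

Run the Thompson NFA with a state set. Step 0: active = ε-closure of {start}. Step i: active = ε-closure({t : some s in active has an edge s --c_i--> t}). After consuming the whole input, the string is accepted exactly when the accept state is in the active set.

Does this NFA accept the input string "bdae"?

start: ε-closure({0}) = {0,1,2,3,4,6}
'b' @ 1: {1,7}  (accept∈set)
'd' @ 2: {}  — state set empty
rest 'ae' ignored (set empty)
final: {}; accept 1 not in set

Answer: REJECT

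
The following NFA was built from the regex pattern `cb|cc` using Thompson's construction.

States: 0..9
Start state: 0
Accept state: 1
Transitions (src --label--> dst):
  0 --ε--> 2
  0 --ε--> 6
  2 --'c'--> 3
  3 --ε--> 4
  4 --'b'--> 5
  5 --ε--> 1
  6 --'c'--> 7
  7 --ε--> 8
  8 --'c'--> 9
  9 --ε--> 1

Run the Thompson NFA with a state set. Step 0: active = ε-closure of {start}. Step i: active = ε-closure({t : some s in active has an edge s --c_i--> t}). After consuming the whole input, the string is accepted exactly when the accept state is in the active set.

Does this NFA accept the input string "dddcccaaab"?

S₀ = ε-closure({0}) = {0,2,6}
'd' @ 1: {}  — no active states
rest 'ddcccaaab' ignored (set empty)
after full input: {}  (accept=1 not in)

Answer: REJECT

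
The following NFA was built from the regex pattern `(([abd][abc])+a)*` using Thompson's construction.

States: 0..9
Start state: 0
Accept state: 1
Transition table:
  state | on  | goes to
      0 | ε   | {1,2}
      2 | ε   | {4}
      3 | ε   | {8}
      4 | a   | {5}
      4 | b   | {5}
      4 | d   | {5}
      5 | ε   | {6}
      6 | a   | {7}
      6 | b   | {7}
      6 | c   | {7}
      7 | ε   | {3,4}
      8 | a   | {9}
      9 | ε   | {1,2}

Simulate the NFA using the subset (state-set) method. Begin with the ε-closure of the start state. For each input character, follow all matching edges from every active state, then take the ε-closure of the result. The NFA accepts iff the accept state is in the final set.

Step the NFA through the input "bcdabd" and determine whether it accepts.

S₀ = ε-closure({0}) = {0,1,2,4}
'b' @ 1: {5,6}
'c' @ 2: {3,4,7,8}
'd' @ 3: {5,6}
'a' @ 4: {3,4,7,8}
'b' @ 5: {5,6}
'd' @ 6: {}  — state set empty
end set {} — state 1 not in

Answer: REJECT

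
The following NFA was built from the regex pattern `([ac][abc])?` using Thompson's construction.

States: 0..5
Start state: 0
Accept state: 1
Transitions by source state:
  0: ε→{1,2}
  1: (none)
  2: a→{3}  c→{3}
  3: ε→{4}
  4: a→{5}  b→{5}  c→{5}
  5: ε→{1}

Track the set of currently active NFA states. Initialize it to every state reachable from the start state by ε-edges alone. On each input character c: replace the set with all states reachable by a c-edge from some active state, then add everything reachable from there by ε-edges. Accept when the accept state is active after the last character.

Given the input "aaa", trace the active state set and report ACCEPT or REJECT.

initial (ε-close {0}): {0,1,2}
'a' @ 1: {3,4}
'a' @ 2: {1,5}  (accept∈set)
'a' @ 3: {}  — state set empty
end set {} — state 1 not in

Answer: REJECT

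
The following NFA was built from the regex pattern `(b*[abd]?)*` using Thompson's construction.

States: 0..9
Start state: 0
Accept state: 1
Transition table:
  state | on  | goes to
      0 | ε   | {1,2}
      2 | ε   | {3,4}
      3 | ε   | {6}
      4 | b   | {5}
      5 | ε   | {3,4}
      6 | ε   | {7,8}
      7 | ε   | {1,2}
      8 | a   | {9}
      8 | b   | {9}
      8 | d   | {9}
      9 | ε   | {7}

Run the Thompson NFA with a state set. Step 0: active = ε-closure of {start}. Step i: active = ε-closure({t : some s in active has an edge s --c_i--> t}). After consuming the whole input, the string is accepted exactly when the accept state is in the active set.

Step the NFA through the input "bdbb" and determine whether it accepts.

start: ε-closure({0}) = {0,1,2,3,4,6,7,8}
'b' @ 1: {1,2,3,4,5,6,7,8,9}  (accept∈set)
'd' @ 2: {1,2,3,4,6,7,8,9}  (accept∈set)
'b' @ 3: {1,2,3,4,5,6,7,8,9}  (accept∈set)
'b' @ 4: {1,2,3,4,5,6,7,8,9}  (accept∈set)
final: {1,2,3,4,5,6,7,8,9}; accept 1 in set

Answer: ACCEPT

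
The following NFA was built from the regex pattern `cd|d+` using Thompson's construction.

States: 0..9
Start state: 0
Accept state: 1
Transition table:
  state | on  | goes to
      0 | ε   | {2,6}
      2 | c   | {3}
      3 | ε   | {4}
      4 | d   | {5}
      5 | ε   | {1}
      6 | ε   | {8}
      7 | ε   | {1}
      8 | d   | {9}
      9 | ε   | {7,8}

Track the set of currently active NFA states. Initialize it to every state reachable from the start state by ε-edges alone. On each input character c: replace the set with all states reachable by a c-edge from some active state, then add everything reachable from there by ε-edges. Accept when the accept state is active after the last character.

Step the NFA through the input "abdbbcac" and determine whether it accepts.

Answer: REJECT

Trace:
initial (ε-close {0}): {0,2,6,8}
'a' @ 1: {}  — state set empty
rest 'bdbbcac' ignored (set empty)
end set {} — state 1 not in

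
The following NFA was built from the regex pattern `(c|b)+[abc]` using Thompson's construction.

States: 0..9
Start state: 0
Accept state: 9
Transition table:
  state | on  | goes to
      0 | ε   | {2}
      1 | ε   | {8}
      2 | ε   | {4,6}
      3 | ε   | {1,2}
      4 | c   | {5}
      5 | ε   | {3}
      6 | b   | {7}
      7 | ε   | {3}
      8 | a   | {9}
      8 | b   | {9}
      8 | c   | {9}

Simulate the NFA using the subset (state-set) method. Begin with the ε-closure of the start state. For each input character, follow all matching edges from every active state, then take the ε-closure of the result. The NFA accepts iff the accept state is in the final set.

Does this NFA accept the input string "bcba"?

start: ε-closure({0}) = {0,2,4,6}
'b' @ 1: {1,2,3,4,6,7,8}
'c' @ 2: {1,2,3,4,5,6,8,9}  [accepting]
'b' @ 3: {1,2,3,4,6,7,8,9}  [accepting]
'a' @ 4: {9}  [accepting]
final: {9}; accept 9 in set

Answer: ACCEPT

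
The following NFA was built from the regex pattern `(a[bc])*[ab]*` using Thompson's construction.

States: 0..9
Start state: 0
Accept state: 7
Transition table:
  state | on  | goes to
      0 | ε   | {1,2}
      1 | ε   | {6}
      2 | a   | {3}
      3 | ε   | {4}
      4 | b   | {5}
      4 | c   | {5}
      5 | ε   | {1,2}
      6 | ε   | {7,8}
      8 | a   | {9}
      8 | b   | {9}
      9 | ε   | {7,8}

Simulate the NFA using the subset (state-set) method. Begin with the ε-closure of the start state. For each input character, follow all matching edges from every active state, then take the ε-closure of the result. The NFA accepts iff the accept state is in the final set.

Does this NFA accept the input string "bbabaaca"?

initial (ε-close {0}): {0,1,2,6,7,8}
'b' @ 1: {7,8,9}  [accepting]
'b' @ 2: {7,8,9}  [accepting]
'a' @ 3: {7,8,9}  [accepting]
'b' @ 4: {7,8,9}  [accepting]
'a' @ 5: {7,8,9}  [accepting]
'a' @ 6: {7,8,9}  [accepting]
'c' @ 7: {}  — dead — no transitions
rest 'a' ignored (set empty)
final: {}; accept 7 not in set

Answer: REJECT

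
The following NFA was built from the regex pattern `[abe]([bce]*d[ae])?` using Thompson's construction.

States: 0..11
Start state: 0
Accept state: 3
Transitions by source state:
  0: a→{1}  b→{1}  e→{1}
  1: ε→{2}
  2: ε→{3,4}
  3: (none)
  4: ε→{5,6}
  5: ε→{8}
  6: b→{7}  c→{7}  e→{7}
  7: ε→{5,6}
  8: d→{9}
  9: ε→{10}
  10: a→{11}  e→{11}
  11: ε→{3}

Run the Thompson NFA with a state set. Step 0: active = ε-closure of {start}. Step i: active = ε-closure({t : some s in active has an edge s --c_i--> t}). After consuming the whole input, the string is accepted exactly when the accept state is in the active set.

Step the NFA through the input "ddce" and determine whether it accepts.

Answer: REJECT

Derivation:
start: ε-closure({0}) = {0}
'd' @ 1: {}  — dead — no transitions
rest 'dce' ignored (set empty)
final: {}; accept 3 not in set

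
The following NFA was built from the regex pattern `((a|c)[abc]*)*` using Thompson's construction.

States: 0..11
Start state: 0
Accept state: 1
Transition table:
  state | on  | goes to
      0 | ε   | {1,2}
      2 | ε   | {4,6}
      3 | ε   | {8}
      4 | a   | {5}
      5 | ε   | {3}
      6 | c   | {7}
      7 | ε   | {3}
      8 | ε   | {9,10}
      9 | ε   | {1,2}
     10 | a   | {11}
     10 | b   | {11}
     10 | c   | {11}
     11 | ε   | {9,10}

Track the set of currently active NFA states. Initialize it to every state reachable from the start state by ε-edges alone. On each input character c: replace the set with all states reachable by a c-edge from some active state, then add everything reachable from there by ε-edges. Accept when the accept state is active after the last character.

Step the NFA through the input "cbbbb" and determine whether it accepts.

Answer: ACCEPT

Derivation:
S₀ = ε-closure({0}) = {0,1,2,4,6}
'c' @ 1: {1,2,3,4,6,7,8,9,10}  (accept∈set)
'b' @ 2: {1,2,4,6,9,10,11}  (accept∈set)
'b' @ 3: {1,2,4,6,9,10,11}  (accept∈set)
'b' @ 4: {1,2,4,6,9,10,11}  (accept∈set)
'b' @ 5: {1,2,4,6,9,10,11}  (accept∈set)
after full input: {1,2,4,6,9,10,11}  (accept=1 in)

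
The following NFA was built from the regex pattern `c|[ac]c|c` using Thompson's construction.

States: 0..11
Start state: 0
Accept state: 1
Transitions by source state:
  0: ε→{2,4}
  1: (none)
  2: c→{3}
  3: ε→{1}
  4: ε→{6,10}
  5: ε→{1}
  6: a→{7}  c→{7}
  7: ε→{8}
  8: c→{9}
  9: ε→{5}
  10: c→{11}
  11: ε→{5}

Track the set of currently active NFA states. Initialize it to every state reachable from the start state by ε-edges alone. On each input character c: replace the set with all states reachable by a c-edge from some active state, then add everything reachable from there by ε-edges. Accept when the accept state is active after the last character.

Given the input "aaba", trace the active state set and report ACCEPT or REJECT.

Answer: REJECT

Trace:
start: ε-closure({0}) = {0,2,4,6,10}
'a' @ 1: {7,8}
'a' @ 2: {}  — state set empty
rest 'ba' ignored (set empty)
final: {}; accept 1 not in set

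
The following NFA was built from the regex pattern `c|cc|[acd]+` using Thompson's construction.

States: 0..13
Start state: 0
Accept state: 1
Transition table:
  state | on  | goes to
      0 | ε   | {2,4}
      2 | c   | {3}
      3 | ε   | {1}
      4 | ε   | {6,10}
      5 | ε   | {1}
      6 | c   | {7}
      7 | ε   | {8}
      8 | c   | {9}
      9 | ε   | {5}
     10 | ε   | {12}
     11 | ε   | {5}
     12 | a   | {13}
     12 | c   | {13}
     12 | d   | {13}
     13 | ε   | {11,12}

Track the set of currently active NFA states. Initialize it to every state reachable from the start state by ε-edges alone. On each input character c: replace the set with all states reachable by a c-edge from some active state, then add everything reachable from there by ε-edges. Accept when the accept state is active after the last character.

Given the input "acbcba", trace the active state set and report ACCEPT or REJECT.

Answer: REJECT

Derivation:
initial (ε-close {0}): {0,2,4,6,10,12}
'a' @ 1: {1,5,11,12,13}  ✓accept
'c' @ 2: {1,5,11,12,13}  ✓accept
'b' @ 3: {}  — no active states
rest 'cba' ignored (set empty)
after full input: {}  (accept=1 not in)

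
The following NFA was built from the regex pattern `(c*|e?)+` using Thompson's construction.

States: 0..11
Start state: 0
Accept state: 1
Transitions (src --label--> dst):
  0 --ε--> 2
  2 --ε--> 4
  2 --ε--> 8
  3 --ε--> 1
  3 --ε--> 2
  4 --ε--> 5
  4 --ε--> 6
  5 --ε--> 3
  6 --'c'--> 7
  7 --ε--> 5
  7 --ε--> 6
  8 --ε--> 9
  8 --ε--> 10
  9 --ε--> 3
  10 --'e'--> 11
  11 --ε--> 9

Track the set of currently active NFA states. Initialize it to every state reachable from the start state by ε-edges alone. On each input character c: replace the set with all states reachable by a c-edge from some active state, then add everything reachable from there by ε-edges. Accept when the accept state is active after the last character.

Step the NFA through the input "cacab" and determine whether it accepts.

Answer: REJECT

Steps:
start: ε-closure({0}) = {0,1,2,3,4,5,6,8,9,10}
'c' @ 1: {1,2,3,4,5,6,7,8,9,10}  (accept∈set)
'a' @ 2: {}  — dead — no transitions
rest 'cab' ignored (set empty)
end set {} — state 1 not in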